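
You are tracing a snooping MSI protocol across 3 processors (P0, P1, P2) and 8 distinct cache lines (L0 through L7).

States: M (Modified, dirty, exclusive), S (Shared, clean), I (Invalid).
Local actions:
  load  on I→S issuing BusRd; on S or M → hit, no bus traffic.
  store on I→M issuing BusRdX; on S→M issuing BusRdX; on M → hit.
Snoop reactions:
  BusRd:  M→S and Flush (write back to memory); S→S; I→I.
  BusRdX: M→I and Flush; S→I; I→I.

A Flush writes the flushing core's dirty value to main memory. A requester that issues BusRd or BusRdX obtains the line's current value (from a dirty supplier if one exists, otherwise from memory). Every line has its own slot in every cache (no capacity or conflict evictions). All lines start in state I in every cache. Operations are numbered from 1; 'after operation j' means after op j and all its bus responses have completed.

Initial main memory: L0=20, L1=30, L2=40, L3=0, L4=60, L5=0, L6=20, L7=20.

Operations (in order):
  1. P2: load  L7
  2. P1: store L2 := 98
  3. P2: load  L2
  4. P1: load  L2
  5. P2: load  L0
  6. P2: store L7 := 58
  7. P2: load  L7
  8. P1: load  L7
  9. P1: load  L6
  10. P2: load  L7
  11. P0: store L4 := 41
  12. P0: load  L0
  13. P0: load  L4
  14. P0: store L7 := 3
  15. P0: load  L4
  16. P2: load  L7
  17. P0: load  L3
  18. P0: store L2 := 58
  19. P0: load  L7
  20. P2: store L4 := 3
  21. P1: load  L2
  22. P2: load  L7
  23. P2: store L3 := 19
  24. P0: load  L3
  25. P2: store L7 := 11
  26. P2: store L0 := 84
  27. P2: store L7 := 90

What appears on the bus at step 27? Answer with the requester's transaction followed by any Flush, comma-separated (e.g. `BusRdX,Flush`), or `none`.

1. P2: load  L7  bus=[BusRd]  L7: P0=I P1=I P2=S  mem[L7]=20
2. P1: store L2 := 98  bus=[BusRdX]  L2: P0=I P1=M P2=I  mem[L2]=40
3. P2: load  L2  bus=[BusRd,Flush]  L2: P0=I P1=S P2=S  mem[L2]=98
4. P1: load  L2  bus=[-]  L2: P0=I P1=S P2=S  mem[L2]=98
5. P2: load  L0  bus=[BusRd]  L0: P0=I P1=I P2=S  mem[L0]=20
6. P2: store L7 := 58  bus=[BusRdX]  L7: P0=I P1=I P2=M  mem[L7]=20
7. P2: load  L7  bus=[-]  L7: P0=I P1=I P2=M  mem[L7]=20
8. P1: load  L7  bus=[BusRd,Flush]  L7: P0=I P1=S P2=S  mem[L7]=58
9. P1: load  L6  bus=[BusRd]  L6: P0=I P1=S P2=I  mem[L6]=20
10. P2: load  L7  bus=[-]  L7: P0=I P1=S P2=S  mem[L7]=58
11. P0: store L4 := 41  bus=[BusRdX]  L4: P0=M P1=I P2=I  mem[L4]=60
12. P0: load  L0  bus=[BusRd]  L0: P0=S P1=I P2=S  mem[L0]=20
13. P0: load  L4  bus=[-]  L4: P0=M P1=I P2=I  mem[L4]=60
14. P0: store L7 := 3  bus=[BusRdX]  L7: P0=M P1=I P2=I  mem[L7]=58
15. P0: load  L4  bus=[-]  L4: P0=M P1=I P2=I  mem[L4]=60
16. P2: load  L7  bus=[BusRd,Flush]  L7: P0=S P1=I P2=S  mem[L7]=3
17. P0: load  L3  bus=[BusRd]  L3: P0=S P1=I P2=I  mem[L3]=0
18. P0: store L2 := 58  bus=[BusRdX]  L2: P0=M P1=I P2=I  mem[L2]=98
19. P0: load  L7  bus=[-]  L7: P0=S P1=I P2=S  mem[L7]=3
20. P2: store L4 := 3  bus=[BusRdX,Flush]  L4: P0=I P1=I P2=M  mem[L4]=41
21. P1: load  L2  bus=[BusRd,Flush]  L2: P0=S P1=S P2=I  mem[L2]=58
22. P2: load  L7  bus=[-]  L7: P0=S P1=I P2=S  mem[L7]=3
23. P2: store L3 := 19  bus=[BusRdX]  L3: P0=I P1=I P2=M  mem[L3]=0
24. P0: load  L3  bus=[BusRd,Flush]  L3: P0=S P1=I P2=S  mem[L3]=19
25. P2: store L7 := 11  bus=[BusRdX]  L7: P0=I P1=I P2=M  mem[L7]=3
26. P2: store L0 := 84  bus=[BusRdX]  L0: P0=I P1=I P2=M  mem[L0]=20
27. P2: store L7 := 90  bus=[-]  L7: P0=I P1=I P2=M  mem[L7]=3

bus = none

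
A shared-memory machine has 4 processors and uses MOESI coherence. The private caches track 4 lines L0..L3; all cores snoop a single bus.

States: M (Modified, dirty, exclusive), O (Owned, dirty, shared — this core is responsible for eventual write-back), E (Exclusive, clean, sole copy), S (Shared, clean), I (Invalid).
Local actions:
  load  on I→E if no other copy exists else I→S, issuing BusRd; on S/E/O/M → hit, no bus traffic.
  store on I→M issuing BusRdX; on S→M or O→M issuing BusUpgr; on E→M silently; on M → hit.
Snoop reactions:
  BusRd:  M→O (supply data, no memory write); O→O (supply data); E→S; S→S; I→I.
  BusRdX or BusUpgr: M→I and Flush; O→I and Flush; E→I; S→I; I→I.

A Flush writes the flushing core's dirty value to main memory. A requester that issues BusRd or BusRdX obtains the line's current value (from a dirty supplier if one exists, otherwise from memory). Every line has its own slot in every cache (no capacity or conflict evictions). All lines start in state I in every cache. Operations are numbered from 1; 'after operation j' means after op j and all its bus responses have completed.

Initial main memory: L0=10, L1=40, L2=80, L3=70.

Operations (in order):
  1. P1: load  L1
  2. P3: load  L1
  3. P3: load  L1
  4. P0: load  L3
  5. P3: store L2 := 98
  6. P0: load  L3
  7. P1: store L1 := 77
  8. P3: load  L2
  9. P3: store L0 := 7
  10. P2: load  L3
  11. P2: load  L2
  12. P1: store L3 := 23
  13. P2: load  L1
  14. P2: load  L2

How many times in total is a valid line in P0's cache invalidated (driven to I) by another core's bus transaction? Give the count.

  op1 P1: load  L1 → I/E/I/I on L1; bus BusRd; mem=40
  op2 P3: load  L1 → I/S/I/S on L1; bus BusRd; mem=40
  op3 P3: load  L1 → I/S/I/S on L1; bus (none); mem=40
  op4 P0: load  L3 → E/I/I/I on L3; bus BusRd; mem=70
  op5 P3: store L2 := 98 → I/I/I/M on L2; bus BusRdX; mem=80
  op6 P0: load  L3 → E/I/I/I on L3; bus (none); mem=70
  op7 P1: store L1 := 77 → I/M/I/I on L1; bus BusUpgr; mem=40
  op8 P3: load  L2 → I/I/I/M on L2; bus (none); mem=80
  op9 P3: store L0 := 7 → I/I/I/M on L0; bus BusRdX; mem=10
  op10 P2: load  L3 → S/I/S/I on L3; bus BusRd; mem=70
  op11 P2: load  L2 → I/I/S/O on L2; bus BusRd; mem=80
  op12 P1: store L3 := 23 → I/M/I/I on L3; bus BusRdX; mem=70
  op13 P2: load  L1 → I/O/S/I on L1; bus BusRd; mem=40
  op14 P2: load  L2 → I/I/S/O on L2; bus (none); mem=80

invalidations = 1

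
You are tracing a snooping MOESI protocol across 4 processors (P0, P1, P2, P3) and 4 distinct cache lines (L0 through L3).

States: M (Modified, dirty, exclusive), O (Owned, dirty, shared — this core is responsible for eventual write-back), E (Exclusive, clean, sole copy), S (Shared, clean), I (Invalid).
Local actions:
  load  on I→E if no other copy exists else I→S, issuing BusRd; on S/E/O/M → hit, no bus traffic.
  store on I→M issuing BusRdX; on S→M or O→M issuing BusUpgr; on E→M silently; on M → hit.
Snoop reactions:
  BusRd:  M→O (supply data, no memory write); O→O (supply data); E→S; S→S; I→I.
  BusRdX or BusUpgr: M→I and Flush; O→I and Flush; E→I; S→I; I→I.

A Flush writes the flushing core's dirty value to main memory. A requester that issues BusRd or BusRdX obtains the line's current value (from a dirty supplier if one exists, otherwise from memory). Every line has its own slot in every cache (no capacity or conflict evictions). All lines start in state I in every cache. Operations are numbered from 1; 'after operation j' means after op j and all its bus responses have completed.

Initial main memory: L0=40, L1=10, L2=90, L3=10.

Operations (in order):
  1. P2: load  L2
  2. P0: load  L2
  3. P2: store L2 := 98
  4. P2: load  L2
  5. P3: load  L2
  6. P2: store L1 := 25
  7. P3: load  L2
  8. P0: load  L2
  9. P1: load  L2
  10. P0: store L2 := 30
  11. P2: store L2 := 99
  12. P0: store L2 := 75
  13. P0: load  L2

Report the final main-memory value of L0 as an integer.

memory[L0] = 40

[1] P2: load  L2 | P0:I, P1:I, P2:E(90), P3:I | bus: BusRd
[2] P0: load  L2 | P0:S(90), P1:I, P2:S(90), P3:I | bus: BusRd
[3] P2: store L2 := 98 | P0:I, P1:I, P2:M(98), P3:I | bus: BusUpgr
[4] P2: load  L2 | P0:I, P1:I, P2:M(98), P3:I | bus: none
[5] P3: load  L2 | P0:I, P1:I, P2:O(98), P3:S(98) | bus: BusRd
[6] P2: store L1 := 25 | P0:I, P1:I, P2:M(25), P3:I | bus: BusRdX
[7] P3: load  L2 | P0:I, P1:I, P2:O(98), P3:S(98) | bus: none
[8] P0: load  L2 | P0:S(98), P1:I, P2:O(98), P3:S(98) | bus: BusRd
[9] P1: load  L2 | P0:S(98), P1:S(98), P2:O(98), P3:S(98) | bus: BusRd
[10] P0: store L2 := 30 | P0:M(30), P1:I, P2:I, P3:I | bus: BusUpgr,Flush
[11] P2: store L2 := 99 | P0:I, P1:I, P2:M(99), P3:I | bus: BusRdX,Flush
[12] P0: store L2 := 75 | P0:M(75), P1:I, P2:I, P3:I | bus: BusRdX,Flush
[13] P0: load  L2 | P0:M(75), P1:I, P2:I, P3:I | bus: none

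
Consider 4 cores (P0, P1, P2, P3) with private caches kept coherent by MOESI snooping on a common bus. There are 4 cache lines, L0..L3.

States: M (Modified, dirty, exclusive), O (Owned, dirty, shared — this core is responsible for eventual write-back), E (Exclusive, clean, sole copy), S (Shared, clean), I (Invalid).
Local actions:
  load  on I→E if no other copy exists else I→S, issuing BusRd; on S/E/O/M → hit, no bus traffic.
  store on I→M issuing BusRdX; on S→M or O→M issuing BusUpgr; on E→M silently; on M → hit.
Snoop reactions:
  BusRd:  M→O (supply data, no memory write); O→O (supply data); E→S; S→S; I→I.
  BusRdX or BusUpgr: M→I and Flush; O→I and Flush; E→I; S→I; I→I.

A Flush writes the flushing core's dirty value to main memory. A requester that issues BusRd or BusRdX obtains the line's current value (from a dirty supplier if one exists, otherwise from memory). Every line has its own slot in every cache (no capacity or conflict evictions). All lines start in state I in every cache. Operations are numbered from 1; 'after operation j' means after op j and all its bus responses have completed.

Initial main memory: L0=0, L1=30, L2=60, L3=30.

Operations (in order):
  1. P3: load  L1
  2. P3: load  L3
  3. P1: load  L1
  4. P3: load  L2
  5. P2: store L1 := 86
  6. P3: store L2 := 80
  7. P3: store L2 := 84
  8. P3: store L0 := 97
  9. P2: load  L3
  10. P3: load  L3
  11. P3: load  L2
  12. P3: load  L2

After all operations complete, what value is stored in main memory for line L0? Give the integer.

memory[L0] = 0

step 1: P3: load  L1  ⟶  IIIE  (L1)  txn=BusRd  M[L1]=30
step 2: P3: load  L3  ⟶  IIIE  (L3)  txn=BusRd  M[L3]=30
step 3: P1: load  L1  ⟶  ISIS  (L1)  txn=BusRd  M[L1]=30
step 4: P3: load  L2  ⟶  IIIE  (L2)  txn=BusRd  M[L2]=60
step 5: P2: store L1 := 86  ⟶  IIMI  (L1)  txn=BusRdX  M[L1]=30
step 6: P3: store L2 := 80  ⟶  IIIM  (L2)  txn=∅  M[L2]=60
step 7: P3: store L2 := 84  ⟶  IIIM  (L2)  txn=∅  M[L2]=60
step 8: P3: store L0 := 97  ⟶  IIIM  (L0)  txn=BusRdX  M[L0]=0
step 9: P2: load  L3  ⟶  IISS  (L3)  txn=BusRd  M[L3]=30
step 10: P3: load  L3  ⟶  IISS  (L3)  txn=∅  M[L3]=30
step 11: P3: load  L2  ⟶  IIIM  (L2)  txn=∅  M[L2]=60
step 12: P3: load  L2  ⟶  IIIM  (L2)  txn=∅  M[L2]=60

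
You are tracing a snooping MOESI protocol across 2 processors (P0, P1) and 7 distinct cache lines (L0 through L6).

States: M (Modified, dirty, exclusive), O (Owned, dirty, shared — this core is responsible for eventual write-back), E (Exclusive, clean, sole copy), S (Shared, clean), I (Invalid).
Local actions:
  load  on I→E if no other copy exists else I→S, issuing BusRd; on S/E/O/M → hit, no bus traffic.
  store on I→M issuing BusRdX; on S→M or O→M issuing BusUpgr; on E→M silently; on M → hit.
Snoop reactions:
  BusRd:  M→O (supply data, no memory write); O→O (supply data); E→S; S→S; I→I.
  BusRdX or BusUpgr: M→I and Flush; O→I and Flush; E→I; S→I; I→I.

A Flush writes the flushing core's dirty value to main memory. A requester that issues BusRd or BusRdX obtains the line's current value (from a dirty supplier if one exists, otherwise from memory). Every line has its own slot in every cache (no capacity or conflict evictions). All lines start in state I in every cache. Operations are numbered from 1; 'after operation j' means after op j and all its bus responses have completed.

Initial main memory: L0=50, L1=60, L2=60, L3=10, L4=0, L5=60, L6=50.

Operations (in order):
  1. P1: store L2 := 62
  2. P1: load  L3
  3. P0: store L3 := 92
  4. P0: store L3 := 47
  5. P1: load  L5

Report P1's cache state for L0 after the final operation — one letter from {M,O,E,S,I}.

state = I

  op1 P1: store L2 := 62 → I/M on L2; bus BusRdX; mem=60
  op2 P1: load  L3 → I/E on L3; bus BusRd; mem=10
  op3 P0: store L3 := 92 → M/I on L3; bus BusRdX; mem=10
  op4 P0: store L3 := 47 → M/I on L3; bus (none); mem=10
  op5 P1: load  L5 → I/E on L5; bus BusRd; mem=60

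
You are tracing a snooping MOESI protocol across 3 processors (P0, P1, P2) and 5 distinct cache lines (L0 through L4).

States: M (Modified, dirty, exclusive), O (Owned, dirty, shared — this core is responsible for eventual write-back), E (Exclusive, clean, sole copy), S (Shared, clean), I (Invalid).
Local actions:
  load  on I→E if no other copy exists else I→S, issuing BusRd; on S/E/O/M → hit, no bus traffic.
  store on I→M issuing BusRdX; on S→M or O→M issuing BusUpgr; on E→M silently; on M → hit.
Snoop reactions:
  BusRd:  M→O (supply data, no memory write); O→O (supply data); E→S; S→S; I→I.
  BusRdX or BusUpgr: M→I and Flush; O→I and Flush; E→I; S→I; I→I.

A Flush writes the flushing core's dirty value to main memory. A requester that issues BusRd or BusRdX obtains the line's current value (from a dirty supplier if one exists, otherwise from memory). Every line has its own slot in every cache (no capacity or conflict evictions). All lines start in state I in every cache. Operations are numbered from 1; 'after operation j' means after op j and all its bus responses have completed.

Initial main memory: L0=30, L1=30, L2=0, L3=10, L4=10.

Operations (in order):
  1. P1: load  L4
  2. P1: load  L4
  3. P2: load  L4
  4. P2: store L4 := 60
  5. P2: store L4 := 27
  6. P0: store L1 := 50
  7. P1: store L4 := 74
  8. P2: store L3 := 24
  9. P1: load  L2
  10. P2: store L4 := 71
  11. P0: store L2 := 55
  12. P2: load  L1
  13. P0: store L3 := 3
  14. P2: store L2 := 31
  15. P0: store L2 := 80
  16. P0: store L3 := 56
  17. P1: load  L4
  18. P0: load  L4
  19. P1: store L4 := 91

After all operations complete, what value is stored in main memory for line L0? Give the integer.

step 1: P1: load  L4  ⟶  IEI  (L4)  txn=BusRd  M[L4]=10
step 2: P1: load  L4  ⟶  IEI  (L4)  txn=∅  M[L4]=10
step 3: P2: load  L4  ⟶  ISS  (L4)  txn=BusRd  M[L4]=10
step 4: P2: store L4 := 60  ⟶  IIM  (L4)  txn=BusUpgr  M[L4]=10
step 5: P2: store L4 := 27  ⟶  IIM  (L4)  txn=∅  M[L4]=10
step 6: P0: store L1 := 50  ⟶  MII  (L1)  txn=BusRdX  M[L1]=30
step 7: P1: store L4 := 74  ⟶  IMI  (L4)  txn=BusRdX+Flush  M[L4]=27
step 8: P2: store L3 := 24  ⟶  IIM  (L3)  txn=BusRdX  M[L3]=10
step 9: P1: load  L2  ⟶  IEI  (L2)  txn=BusRd  M[L2]=0
step 10: P2: store L4 := 71  ⟶  IIM  (L4)  txn=BusRdX+Flush  M[L4]=74
step 11: P0: store L2 := 55  ⟶  MII  (L2)  txn=BusRdX  M[L2]=0
step 12: P2: load  L1  ⟶  OIS  (L1)  txn=BusRd  M[L1]=30
step 13: P0: store L3 := 3  ⟶  MII  (L3)  txn=BusRdX+Flush  M[L3]=24
step 14: P2: store L2 := 31  ⟶  IIM  (L2)  txn=BusRdX+Flush  M[L2]=55
step 15: P0: store L2 := 80  ⟶  MII  (L2)  txn=BusRdX+Flush  M[L2]=31
step 16: P0: store L3 := 56  ⟶  MII  (L3)  txn=∅  M[L3]=24
step 17: P1: load  L4  ⟶  ISO  (L4)  txn=BusRd  M[L4]=74
step 18: P0: load  L4  ⟶  SSO  (L4)  txn=BusRd  M[L4]=74
step 19: P1: store L4 := 91  ⟶  IMI  (L4)  txn=BusUpgr+Flush  M[L4]=71

memory[L0] = 30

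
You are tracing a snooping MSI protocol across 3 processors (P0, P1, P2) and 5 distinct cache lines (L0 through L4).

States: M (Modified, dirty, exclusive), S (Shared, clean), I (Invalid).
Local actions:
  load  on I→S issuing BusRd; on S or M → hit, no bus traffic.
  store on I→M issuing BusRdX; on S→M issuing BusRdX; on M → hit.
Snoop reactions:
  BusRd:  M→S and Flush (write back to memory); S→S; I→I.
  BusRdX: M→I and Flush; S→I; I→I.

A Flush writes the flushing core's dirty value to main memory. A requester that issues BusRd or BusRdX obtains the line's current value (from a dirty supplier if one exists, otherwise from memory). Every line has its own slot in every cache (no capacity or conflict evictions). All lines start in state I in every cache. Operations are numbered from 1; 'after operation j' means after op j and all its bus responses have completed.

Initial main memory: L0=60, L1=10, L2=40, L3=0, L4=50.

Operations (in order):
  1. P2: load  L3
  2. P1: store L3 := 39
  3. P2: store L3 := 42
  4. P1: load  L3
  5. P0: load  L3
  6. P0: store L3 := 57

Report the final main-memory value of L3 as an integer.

  op1 P2: load  L3 → I/I/S on L3; bus BusRd; mem=0
  op2 P1: store L3 := 39 → I/M/I on L3; bus BusRdX; mem=0
  op3 P2: store L3 := 42 → I/I/M on L3; bus BusRdX Flush; mem=39
  op4 P1: load  L3 → I/S/S on L3; bus BusRd Flush; mem=42
  op5 P0: load  L3 → S/S/S on L3; bus BusRd; mem=42
  op6 P0: store L3 := 57 → M/I/I on L3; bus BusRdX; mem=42

memory[L3] = 42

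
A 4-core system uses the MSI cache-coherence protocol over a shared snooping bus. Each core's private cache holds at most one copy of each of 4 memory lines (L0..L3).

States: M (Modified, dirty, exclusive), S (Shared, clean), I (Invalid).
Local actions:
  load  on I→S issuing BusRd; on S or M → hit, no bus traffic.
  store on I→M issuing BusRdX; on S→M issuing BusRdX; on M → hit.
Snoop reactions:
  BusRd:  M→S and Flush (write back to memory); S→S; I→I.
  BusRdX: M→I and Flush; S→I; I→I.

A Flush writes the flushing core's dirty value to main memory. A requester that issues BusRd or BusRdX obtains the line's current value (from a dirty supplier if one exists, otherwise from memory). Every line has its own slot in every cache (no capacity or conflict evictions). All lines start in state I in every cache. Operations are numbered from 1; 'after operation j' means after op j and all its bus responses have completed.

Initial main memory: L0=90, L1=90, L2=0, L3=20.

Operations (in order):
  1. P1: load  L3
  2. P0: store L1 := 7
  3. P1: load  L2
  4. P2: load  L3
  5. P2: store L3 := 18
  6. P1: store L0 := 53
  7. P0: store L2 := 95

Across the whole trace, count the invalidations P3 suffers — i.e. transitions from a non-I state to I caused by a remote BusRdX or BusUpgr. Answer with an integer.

1. P1: load  L3  bus=[BusRd]  L3: P0=I P1=S P2=I P3=I  mem[L3]=20
2. P0: store L1 := 7  bus=[BusRdX]  L1: P0=M P1=I P2=I P3=I  mem[L1]=90
3. P1: load  L2  bus=[BusRd]  L2: P0=I P1=S P2=I P3=I  mem[L2]=0
4. P2: load  L3  bus=[BusRd]  L3: P0=I P1=S P2=S P3=I  mem[L3]=20
5. P2: store L3 := 18  bus=[BusRdX]  L3: P0=I P1=I P2=M P3=I  mem[L3]=20
6. P1: store L0 := 53  bus=[BusRdX]  L0: P0=I P1=M P2=I P3=I  mem[L0]=90
7. P0: store L2 := 95  bus=[BusRdX]  L2: P0=M P1=I P2=I P3=I  mem[L2]=0

invalidations = 0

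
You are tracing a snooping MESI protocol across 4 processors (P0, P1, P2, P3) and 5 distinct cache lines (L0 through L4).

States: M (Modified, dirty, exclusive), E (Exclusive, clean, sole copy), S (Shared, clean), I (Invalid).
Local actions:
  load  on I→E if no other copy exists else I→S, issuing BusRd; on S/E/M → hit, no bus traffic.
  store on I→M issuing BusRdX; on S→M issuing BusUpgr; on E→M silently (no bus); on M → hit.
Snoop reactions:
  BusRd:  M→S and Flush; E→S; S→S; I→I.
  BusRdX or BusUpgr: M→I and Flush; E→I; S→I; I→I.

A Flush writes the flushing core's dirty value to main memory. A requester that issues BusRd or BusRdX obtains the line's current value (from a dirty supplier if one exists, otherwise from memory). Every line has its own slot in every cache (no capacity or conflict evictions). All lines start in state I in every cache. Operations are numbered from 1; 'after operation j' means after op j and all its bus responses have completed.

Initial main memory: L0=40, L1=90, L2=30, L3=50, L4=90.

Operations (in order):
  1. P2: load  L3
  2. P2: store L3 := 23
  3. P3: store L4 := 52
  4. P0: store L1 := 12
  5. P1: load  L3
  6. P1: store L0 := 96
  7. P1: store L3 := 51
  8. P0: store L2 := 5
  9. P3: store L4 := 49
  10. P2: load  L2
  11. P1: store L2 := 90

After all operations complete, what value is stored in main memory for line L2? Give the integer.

1. P2: load  L3  bus=[BusRd]  L3: P0=I P1=I P2=E P3=I  mem[L3]=50
2. P2: store L3 := 23  bus=[-]  L3: P0=I P1=I P2=M P3=I  mem[L3]=50
3. P3: store L4 := 52  bus=[BusRdX]  L4: P0=I P1=I P2=I P3=M  mem[L4]=90
4. P0: store L1 := 12  bus=[BusRdX]  L1: P0=M P1=I P2=I P3=I  mem[L1]=90
5. P1: load  L3  bus=[BusRd,Flush]  L3: P0=I P1=S P2=S P3=I  mem[L3]=23
6. P1: store L0 := 96  bus=[BusRdX]  L0: P0=I P1=M P2=I P3=I  mem[L0]=40
7. P1: store L3 := 51  bus=[BusUpgr]  L3: P0=I P1=M P2=I P3=I  mem[L3]=23
8. P0: store L2 := 5  bus=[BusRdX]  L2: P0=M P1=I P2=I P3=I  mem[L2]=30
9. P3: store L4 := 49  bus=[-]  L4: P0=I P1=I P2=I P3=M  mem[L4]=90
10. P2: load  L2  bus=[BusRd,Flush]  L2: P0=S P1=I P2=S P3=I  mem[L2]=5
11. P1: store L2 := 90  bus=[BusRdX]  L2: P0=I P1=M P2=I P3=I  mem[L2]=5

memory[L2] = 5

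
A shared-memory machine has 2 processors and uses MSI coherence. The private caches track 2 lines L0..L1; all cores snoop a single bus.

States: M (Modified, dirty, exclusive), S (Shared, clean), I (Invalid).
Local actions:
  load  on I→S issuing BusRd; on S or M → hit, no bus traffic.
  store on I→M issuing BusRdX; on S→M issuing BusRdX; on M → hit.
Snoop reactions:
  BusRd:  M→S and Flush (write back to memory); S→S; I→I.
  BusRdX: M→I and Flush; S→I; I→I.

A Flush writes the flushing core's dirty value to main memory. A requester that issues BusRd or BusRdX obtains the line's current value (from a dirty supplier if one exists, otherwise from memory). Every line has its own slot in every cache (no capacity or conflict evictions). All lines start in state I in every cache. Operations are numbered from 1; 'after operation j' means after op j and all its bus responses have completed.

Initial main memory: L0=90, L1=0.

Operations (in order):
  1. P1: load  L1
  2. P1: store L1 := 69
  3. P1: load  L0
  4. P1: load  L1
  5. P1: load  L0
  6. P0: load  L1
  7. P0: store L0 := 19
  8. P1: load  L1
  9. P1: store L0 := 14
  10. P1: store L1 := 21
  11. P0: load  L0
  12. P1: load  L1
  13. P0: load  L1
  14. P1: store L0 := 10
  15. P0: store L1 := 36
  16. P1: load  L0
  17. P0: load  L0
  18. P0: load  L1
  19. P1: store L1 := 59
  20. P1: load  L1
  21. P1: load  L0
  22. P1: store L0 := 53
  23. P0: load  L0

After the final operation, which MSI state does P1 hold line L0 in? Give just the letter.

  op1 P1: load  L1 → I/S on L1; bus BusRd; mem=0
  op2 P1: store L1 := 69 → I/M on L1; bus BusRdX; mem=0
  op3 P1: load  L0 → I/S on L0; bus BusRd; mem=90
  op4 P1: load  L1 → I/M on L1; bus (none); mem=0
  op5 P1: load  L0 → I/S on L0; bus (none); mem=90
  op6 P0: load  L1 → S/S on L1; bus BusRd Flush; mem=69
  op7 P0: store L0 := 19 → M/I on L0; bus BusRdX; mem=90
  op8 P1: load  L1 → S/S on L1; bus (none); mem=69
  op9 P1: store L0 := 14 → I/M on L0; bus BusRdX Flush; mem=19
  op10 P1: store L1 := 21 → I/M on L1; bus BusRdX; mem=69
  op11 P0: load  L0 → S/S on L0; bus BusRd Flush; mem=14
  op12 P1: load  L1 → I/M on L1; bus (none); mem=69
  op13 P0: load  L1 → S/S on L1; bus BusRd Flush; mem=21
  op14 P1: store L0 := 10 → I/M on L0; bus BusRdX; mem=14
  op15 P0: store L1 := 36 → M/I on L1; bus BusRdX; mem=21
  op16 P1: load  L0 → I/M on L0; bus (none); mem=14
  op17 P0: load  L0 → S/S on L0; bus BusRd Flush; mem=10
  op18 P0: load  L1 → M/I on L1; bus (none); mem=21
  op19 P1: store L1 := 59 → I/M on L1; bus BusRdX Flush; mem=36
  op20 P1: load  L1 → I/M on L1; bus (none); mem=36
  op21 P1: load  L0 → S/S on L0; bus (none); mem=10
  op22 P1: store L0 := 53 → I/M on L0; bus BusRdX; mem=10
  op23 P0: load  L0 → S/S on L0; bus BusRd Flush; mem=53

state = S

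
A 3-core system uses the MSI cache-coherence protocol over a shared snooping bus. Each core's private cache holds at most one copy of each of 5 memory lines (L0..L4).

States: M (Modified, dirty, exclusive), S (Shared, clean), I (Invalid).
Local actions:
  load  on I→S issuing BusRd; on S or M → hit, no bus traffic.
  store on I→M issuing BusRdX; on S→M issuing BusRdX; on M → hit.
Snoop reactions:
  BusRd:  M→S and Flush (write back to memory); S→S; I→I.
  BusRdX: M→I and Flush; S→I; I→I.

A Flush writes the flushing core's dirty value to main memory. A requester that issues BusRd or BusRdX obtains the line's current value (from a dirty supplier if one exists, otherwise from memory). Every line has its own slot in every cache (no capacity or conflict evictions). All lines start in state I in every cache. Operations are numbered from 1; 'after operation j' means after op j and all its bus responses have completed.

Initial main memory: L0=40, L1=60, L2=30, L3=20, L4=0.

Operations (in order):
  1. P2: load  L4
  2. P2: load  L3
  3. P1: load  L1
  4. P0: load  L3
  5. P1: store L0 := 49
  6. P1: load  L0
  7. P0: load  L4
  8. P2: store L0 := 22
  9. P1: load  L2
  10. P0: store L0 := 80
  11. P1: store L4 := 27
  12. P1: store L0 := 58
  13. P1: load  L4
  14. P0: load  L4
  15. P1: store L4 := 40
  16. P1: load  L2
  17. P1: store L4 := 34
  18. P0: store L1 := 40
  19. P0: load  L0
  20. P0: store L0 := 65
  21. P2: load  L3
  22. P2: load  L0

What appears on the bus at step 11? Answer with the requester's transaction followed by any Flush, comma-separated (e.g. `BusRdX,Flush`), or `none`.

1. P2: load  L4  bus=[BusRd]  L4: P0=I P1=I P2=S  mem[L4]=0
2. P2: load  L3  bus=[BusRd]  L3: P0=I P1=I P2=S  mem[L3]=20
3. P1: load  L1  bus=[BusRd]  L1: P0=I P1=S P2=I  mem[L1]=60
4. P0: load  L3  bus=[BusRd]  L3: P0=S P1=I P2=S  mem[L3]=20
5. P1: store L0 := 49  bus=[BusRdX]  L0: P0=I P1=M P2=I  mem[L0]=40
6. P1: load  L0  bus=[-]  L0: P0=I P1=M P2=I  mem[L0]=40
7. P0: load  L4  bus=[BusRd]  L4: P0=S P1=I P2=S  mem[L4]=0
8. P2: store L0 := 22  bus=[BusRdX,Flush]  L0: P0=I P1=I P2=M  mem[L0]=49
9. P1: load  L2  bus=[BusRd]  L2: P0=I P1=S P2=I  mem[L2]=30
10. P0: store L0 := 80  bus=[BusRdX,Flush]  L0: P0=M P1=I P2=I  mem[L0]=22
11. P1: store L4 := 27  bus=[BusRdX]  L4: P0=I P1=M P2=I  mem[L4]=0
12. P1: store L0 := 58  bus=[BusRdX,Flush]  L0: P0=I P1=M P2=I  mem[L0]=80
13. P1: load  L4  bus=[-]  L4: P0=I P1=M P2=I  mem[L4]=0
14. P0: load  L4  bus=[BusRd,Flush]  L4: P0=S P1=S P2=I  mem[L4]=27
15. P1: store L4 := 40  bus=[BusRdX]  L4: P0=I P1=M P2=I  mem[L4]=27
16. P1: load  L2  bus=[-]  L2: P0=I P1=S P2=I  mem[L2]=30
17. P1: store L4 := 34  bus=[-]  L4: P0=I P1=M P2=I  mem[L4]=27
18. P0: store L1 := 40  bus=[BusRdX]  L1: P0=M P1=I P2=I  mem[L1]=60
19. P0: load  L0  bus=[BusRd,Flush]  L0: P0=S P1=S P2=I  mem[L0]=58
20. P0: store L0 := 65  bus=[BusRdX]  L0: P0=M P1=I P2=I  mem[L0]=58
21. P2: load  L3  bus=[-]  L3: P0=S P1=I P2=S  mem[L3]=20
22. P2: load  L0  bus=[BusRd,Flush]  L0: P0=S P1=I P2=S  mem[L0]=65

bus = BusRdX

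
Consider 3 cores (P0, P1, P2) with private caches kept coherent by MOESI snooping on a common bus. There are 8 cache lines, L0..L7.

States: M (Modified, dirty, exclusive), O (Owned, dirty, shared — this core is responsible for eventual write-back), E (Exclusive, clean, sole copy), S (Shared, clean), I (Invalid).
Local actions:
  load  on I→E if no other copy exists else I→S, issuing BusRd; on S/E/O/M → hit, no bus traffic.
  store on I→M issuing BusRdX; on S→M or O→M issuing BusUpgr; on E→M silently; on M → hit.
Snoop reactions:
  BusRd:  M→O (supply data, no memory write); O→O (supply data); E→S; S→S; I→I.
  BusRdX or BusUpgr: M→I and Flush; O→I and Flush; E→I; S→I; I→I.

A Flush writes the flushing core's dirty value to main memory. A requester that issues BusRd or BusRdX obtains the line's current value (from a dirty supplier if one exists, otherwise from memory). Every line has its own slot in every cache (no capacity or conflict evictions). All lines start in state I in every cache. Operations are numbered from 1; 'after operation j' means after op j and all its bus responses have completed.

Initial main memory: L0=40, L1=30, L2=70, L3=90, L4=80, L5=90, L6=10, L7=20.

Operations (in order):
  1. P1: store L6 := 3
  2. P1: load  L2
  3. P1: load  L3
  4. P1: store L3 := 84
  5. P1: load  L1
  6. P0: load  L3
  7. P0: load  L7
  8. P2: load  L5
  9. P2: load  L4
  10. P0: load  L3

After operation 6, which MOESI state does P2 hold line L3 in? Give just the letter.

state = I

  op1 P1: store L6 := 3 → I/M/I on L6; bus BusRdX; mem=10
  op2 P1: load  L2 → I/E/I on L2; bus BusRd; mem=70
  op3 P1: load  L3 → I/E/I on L3; bus BusRd; mem=90
  op4 P1: store L3 := 84 → I/M/I on L3; bus (none); mem=90
  op5 P1: load  L1 → I/E/I on L1; bus BusRd; mem=30
  op6 P0: load  L3 → S/O/I on L3; bus BusRd; mem=90
  op7 P0: load  L7 → E/I/I on L7; bus BusRd; mem=20
  op8 P2: load  L5 → I/I/E on L5; bus BusRd; mem=90
  op9 P2: load  L4 → I/I/E on L4; bus BusRd; mem=80
  op10 P0: load  L3 → S/O/I on L3; bus (none); mem=90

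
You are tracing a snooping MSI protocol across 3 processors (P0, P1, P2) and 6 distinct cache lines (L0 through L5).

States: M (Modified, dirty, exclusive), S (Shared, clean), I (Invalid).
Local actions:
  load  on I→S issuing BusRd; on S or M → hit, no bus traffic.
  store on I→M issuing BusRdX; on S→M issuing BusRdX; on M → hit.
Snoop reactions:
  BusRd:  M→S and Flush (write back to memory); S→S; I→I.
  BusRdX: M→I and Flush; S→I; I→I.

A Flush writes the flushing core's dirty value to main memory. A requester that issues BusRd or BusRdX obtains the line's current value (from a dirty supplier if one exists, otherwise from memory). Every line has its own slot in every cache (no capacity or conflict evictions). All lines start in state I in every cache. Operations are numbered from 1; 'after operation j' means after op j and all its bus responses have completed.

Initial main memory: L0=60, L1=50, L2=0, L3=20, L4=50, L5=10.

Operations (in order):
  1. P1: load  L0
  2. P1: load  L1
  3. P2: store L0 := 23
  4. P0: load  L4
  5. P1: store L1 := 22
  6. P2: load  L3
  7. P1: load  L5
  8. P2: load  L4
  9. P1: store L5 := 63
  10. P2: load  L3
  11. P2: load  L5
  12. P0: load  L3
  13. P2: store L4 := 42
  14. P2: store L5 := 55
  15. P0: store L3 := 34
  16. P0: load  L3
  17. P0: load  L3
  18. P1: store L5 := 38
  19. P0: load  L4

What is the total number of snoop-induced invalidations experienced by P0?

invalidations = 1

step 1: P1: load  L0  ⟶  ISI  (L0)  txn=BusRd  M[L0]=60
step 2: P1: load  L1  ⟶  ISI  (L1)  txn=BusRd  M[L1]=50
step 3: P2: store L0 := 23  ⟶  IIM  (L0)  txn=BusRdX  M[L0]=60
step 4: P0: load  L4  ⟶  SII  (L4)  txn=BusRd  M[L4]=50
step 5: P1: store L1 := 22  ⟶  IMI  (L1)  txn=BusRdX  M[L1]=50
step 6: P2: load  L3  ⟶  IIS  (L3)  txn=BusRd  M[L3]=20
step 7: P1: load  L5  ⟶  ISI  (L5)  txn=BusRd  M[L5]=10
step 8: P2: load  L4  ⟶  SIS  (L4)  txn=BusRd  M[L4]=50
step 9: P1: store L5 := 63  ⟶  IMI  (L5)  txn=BusRdX  M[L5]=10
step 10: P2: load  L3  ⟶  IIS  (L3)  txn=∅  M[L3]=20
step 11: P2: load  L5  ⟶  ISS  (L5)  txn=BusRd+Flush  M[L5]=63
step 12: P0: load  L3  ⟶  SIS  (L3)  txn=BusRd  M[L3]=20
step 13: P2: store L4 := 42  ⟶  IIM  (L4)  txn=BusRdX  M[L4]=50
step 14: P2: store L5 := 55  ⟶  IIM  (L5)  txn=BusRdX  M[L5]=63
step 15: P0: store L3 := 34  ⟶  MII  (L3)  txn=BusRdX  M[L3]=20
step 16: P0: load  L3  ⟶  MII  (L3)  txn=∅  M[L3]=20
step 17: P0: load  L3  ⟶  MII  (L3)  txn=∅  M[L3]=20
step 18: P1: store L5 := 38  ⟶  IMI  (L5)  txn=BusRdX+Flush  M[L5]=55
step 19: P0: load  L4  ⟶  SIS  (L4)  txn=BusRd+Flush  M[L4]=42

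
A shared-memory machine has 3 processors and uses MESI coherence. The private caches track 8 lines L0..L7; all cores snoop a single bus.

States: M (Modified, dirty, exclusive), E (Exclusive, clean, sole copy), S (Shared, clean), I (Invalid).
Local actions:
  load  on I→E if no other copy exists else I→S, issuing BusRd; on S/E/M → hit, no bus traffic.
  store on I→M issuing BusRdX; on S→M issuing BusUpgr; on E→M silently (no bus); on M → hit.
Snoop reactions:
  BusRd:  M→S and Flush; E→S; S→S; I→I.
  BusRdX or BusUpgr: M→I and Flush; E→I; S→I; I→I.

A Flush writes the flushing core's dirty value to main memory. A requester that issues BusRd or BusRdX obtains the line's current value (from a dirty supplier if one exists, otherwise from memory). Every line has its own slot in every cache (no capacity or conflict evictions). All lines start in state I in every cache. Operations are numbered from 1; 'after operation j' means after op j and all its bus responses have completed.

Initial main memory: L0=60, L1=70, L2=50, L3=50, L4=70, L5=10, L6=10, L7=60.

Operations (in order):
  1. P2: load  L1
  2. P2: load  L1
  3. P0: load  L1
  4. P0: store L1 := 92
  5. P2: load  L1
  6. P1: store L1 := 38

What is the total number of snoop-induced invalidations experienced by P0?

invalidations = 1

[1] P2: load  L1 | P0:I, P1:I, P2:E(70) | bus: BusRd
[2] P2: load  L1 | P0:I, P1:I, P2:E(70) | bus: none
[3] P0: load  L1 | P0:S(70), P1:I, P2:S(70) | bus: BusRd
[4] P0: store L1 := 92 | P0:M(92), P1:I, P2:I | bus: BusUpgr
[5] P2: load  L1 | P0:S(92), P1:I, P2:S(92) | bus: BusRd,Flush
[6] P1: store L1 := 38 | P0:I, P1:M(38), P2:I | bus: BusRdX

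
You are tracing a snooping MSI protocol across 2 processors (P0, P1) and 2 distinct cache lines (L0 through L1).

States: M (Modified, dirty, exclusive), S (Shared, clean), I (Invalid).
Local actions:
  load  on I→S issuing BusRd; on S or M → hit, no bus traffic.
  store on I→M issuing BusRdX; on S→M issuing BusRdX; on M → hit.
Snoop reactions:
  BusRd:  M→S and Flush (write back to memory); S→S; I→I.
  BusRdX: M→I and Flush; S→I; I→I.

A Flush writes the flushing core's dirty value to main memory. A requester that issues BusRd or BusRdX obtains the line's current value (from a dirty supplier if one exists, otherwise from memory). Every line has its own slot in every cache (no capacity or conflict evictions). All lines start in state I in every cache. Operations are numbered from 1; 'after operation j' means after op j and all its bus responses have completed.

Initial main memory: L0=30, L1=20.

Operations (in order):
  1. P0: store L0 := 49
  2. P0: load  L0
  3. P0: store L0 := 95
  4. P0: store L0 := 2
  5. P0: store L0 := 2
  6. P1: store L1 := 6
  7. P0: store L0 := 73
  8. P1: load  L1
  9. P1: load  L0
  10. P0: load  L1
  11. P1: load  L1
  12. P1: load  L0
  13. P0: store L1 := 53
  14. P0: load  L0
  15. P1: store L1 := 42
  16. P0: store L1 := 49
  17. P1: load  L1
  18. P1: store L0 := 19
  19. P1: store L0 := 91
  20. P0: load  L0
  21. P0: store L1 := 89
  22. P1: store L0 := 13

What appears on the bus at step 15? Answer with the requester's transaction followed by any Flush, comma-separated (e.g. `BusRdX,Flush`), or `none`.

[1] P0: store L0 := 49 | P0:M(49), P1:I | bus: BusRdX
[2] P0: load  L0 | P0:M(49), P1:I | bus: none
[3] P0: store L0 := 95 | P0:M(95), P1:I | bus: none
[4] P0: store L0 := 2 | P0:M(2), P1:I | bus: none
[5] P0: store L0 := 2 | P0:M(2), P1:I | bus: none
[6] P1: store L1 := 6 | P0:I, P1:M(6) | bus: BusRdX
[7] P0: store L0 := 73 | P0:M(73), P1:I | bus: none
[8] P1: load  L1 | P0:I, P1:M(6) | bus: none
[9] P1: load  L0 | P0:S(73), P1:S(73) | bus: BusRd,Flush
[10] P0: load  L1 | P0:S(6), P1:S(6) | bus: BusRd,Flush
[11] P1: load  L1 | P0:S(6), P1:S(6) | bus: none
[12] P1: load  L0 | P0:S(73), P1:S(73) | bus: none
[13] P0: store L1 := 53 | P0:M(53), P1:I | bus: BusRdX
[14] P0: load  L0 | P0:S(73), P1:S(73) | bus: none
[15] P1: store L1 := 42 | P0:I, P1:M(42) | bus: BusRdX,Flush
[16] P0: store L1 := 49 | P0:M(49), P1:I | bus: BusRdX,Flush
[17] P1: load  L1 | P0:S(49), P1:S(49) | bus: BusRd,Flush
[18] P1: store L0 := 19 | P0:I, P1:M(19) | bus: BusRdX
[19] P1: store L0 := 91 | P0:I, P1:M(91) | bus: none
[20] P0: load  L0 | P0:S(91), P1:S(91) | bus: BusRd,Flush
[21] P0: store L1 := 89 | P0:M(89), P1:I | bus: BusRdX
[22] P1: store L0 := 13 | P0:I, P1:M(13) | bus: BusRdX

bus = BusRdX,Flush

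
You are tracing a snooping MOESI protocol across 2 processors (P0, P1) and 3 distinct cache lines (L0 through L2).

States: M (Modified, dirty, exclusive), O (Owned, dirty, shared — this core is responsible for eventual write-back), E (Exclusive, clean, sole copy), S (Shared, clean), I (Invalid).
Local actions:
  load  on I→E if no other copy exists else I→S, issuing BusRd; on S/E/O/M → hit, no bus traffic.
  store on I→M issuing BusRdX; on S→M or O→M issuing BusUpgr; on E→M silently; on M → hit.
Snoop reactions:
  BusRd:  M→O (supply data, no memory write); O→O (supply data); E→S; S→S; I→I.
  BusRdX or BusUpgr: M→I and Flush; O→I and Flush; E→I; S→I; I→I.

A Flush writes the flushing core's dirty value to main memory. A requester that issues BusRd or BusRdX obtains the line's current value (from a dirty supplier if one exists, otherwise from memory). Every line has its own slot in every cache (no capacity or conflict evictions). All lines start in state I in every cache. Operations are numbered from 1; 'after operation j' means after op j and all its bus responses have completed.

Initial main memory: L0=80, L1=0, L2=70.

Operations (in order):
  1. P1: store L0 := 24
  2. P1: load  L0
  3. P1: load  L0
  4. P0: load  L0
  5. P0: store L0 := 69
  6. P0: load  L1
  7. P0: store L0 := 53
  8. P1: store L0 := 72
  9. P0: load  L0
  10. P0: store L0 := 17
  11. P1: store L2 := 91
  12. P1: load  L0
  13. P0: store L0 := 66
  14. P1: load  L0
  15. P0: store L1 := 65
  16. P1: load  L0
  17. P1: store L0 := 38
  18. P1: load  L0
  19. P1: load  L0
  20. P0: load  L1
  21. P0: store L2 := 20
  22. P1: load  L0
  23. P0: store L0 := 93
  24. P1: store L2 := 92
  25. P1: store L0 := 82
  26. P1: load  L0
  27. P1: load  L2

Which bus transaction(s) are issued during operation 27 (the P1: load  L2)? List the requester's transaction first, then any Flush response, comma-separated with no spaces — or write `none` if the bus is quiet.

bus = none

1. P1: store L0 := 24  bus=[BusRdX]  L0: P0=I P1=M  mem[L0]=80
2. P1: load  L0  bus=[-]  L0: P0=I P1=M  mem[L0]=80
3. P1: load  L0  bus=[-]  L0: P0=I P1=M  mem[L0]=80
4. P0: load  L0  bus=[BusRd]  L0: P0=S P1=O  mem[L0]=80
5. P0: store L0 := 69  bus=[BusUpgr,Flush]  L0: P0=M P1=I  mem[L0]=24
6. P0: load  L1  bus=[BusRd]  L1: P0=E P1=I  mem[L1]=0
7. P0: store L0 := 53  bus=[-]  L0: P0=M P1=I  mem[L0]=24
8. P1: store L0 := 72  bus=[BusRdX,Flush]  L0: P0=I P1=M  mem[L0]=53
9. P0: load  L0  bus=[BusRd]  L0: P0=S P1=O  mem[L0]=53
10. P0: store L0 := 17  bus=[BusUpgr,Flush]  L0: P0=M P1=I  mem[L0]=72
11. P1: store L2 := 91  bus=[BusRdX]  L2: P0=I P1=M  mem[L2]=70
12. P1: load  L0  bus=[BusRd]  L0: P0=O P1=S  mem[L0]=72
13. P0: store L0 := 66  bus=[BusUpgr]  L0: P0=M P1=I  mem[L0]=72
14. P1: load  L0  bus=[BusRd]  L0: P0=O P1=S  mem[L0]=72
15. P0: store L1 := 65  bus=[-]  L1: P0=M P1=I  mem[L1]=0
16. P1: load  L0  bus=[-]  L0: P0=O P1=S  mem[L0]=72
17. P1: store L0 := 38  bus=[BusUpgr,Flush]  L0: P0=I P1=M  mem[L0]=66
18. P1: load  L0  bus=[-]  L0: P0=I P1=M  mem[L0]=66
19. P1: load  L0  bus=[-]  L0: P0=I P1=M  mem[L0]=66
20. P0: load  L1  bus=[-]  L1: P0=M P1=I  mem[L1]=0
21. P0: store L2 := 20  bus=[BusRdX,Flush]  L2: P0=M P1=I  mem[L2]=91
22. P1: load  L0  bus=[-]  L0: P0=I P1=M  mem[L0]=66
23. P0: store L0 := 93  bus=[BusRdX,Flush]  L0: P0=M P1=I  mem[L0]=38
24. P1: store L2 := 92  bus=[BusRdX,Flush]  L2: P0=I P1=M  mem[L2]=20
25. P1: store L0 := 82  bus=[BusRdX,Flush]  L0: P0=I P1=M  mem[L0]=93
26. P1: load  L0  bus=[-]  L0: P0=I P1=M  mem[L0]=93
27. P1: load  L2  bus=[-]  L2: P0=I P1=M  mem[L2]=20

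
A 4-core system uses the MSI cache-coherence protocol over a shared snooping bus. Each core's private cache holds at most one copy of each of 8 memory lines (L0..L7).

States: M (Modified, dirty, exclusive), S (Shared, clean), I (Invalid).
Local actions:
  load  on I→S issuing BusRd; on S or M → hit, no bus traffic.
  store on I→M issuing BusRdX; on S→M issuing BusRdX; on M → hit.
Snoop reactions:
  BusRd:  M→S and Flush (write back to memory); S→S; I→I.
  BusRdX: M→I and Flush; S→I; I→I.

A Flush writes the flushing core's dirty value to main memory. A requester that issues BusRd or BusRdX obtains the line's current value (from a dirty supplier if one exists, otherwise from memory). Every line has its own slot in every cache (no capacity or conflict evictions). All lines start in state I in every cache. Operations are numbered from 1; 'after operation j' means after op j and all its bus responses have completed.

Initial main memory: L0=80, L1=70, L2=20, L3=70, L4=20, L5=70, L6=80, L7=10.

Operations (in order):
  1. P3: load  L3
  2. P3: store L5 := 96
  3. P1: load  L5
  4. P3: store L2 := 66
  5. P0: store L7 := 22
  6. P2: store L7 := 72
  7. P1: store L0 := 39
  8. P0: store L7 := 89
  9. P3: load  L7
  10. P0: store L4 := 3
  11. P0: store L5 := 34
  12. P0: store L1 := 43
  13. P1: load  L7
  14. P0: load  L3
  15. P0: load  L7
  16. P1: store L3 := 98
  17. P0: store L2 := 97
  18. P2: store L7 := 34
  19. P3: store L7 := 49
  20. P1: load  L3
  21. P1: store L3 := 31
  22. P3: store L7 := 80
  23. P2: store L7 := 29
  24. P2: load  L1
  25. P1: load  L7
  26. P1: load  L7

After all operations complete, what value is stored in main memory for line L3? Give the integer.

step 1: P3: load  L3  ⟶  IIIS  (L3)  txn=BusRd  M[L3]=70
step 2: P3: store L5 := 96  ⟶  IIIM  (L5)  txn=BusRdX  M[L5]=70
step 3: P1: load  L5  ⟶  ISIS  (L5)  txn=BusRd+Flush  M[L5]=96
step 4: P3: store L2 := 66  ⟶  IIIM  (L2)  txn=BusRdX  M[L2]=20
step 5: P0: store L7 := 22  ⟶  MIII  (L7)  txn=BusRdX  M[L7]=10
step 6: P2: store L7 := 72  ⟶  IIMI  (L7)  txn=BusRdX+Flush  M[L7]=22
step 7: P1: store L0 := 39  ⟶  IMII  (L0)  txn=BusRdX  M[L0]=80
step 8: P0: store L7 := 89  ⟶  MIII  (L7)  txn=BusRdX+Flush  M[L7]=72
step 9: P3: load  L7  ⟶  SIIS  (L7)  txn=BusRd+Flush  M[L7]=89
step 10: P0: store L4 := 3  ⟶  MIII  (L4)  txn=BusRdX  M[L4]=20
step 11: P0: store L5 := 34  ⟶  MIII  (L5)  txn=BusRdX  M[L5]=96
step 12: P0: store L1 := 43  ⟶  MIII  (L1)  txn=BusRdX  M[L1]=70
step 13: P1: load  L7  ⟶  SSIS  (L7)  txn=BusRd  M[L7]=89
step 14: P0: load  L3  ⟶  SIIS  (L3)  txn=BusRd  M[L3]=70
step 15: P0: load  L7  ⟶  SSIS  (L7)  txn=∅  M[L7]=89
step 16: P1: store L3 := 98  ⟶  IMII  (L3)  txn=BusRdX  M[L3]=70
step 17: P0: store L2 := 97  ⟶  MIII  (L2)  txn=BusRdX+Flush  M[L2]=66
step 18: P2: store L7 := 34  ⟶  IIMI  (L7)  txn=BusRdX  M[L7]=89
step 19: P3: store L7 := 49  ⟶  IIIM  (L7)  txn=BusRdX+Flush  M[L7]=34
step 20: P1: load  L3  ⟶  IMII  (L3)  txn=∅  M[L3]=70
step 21: P1: store L3 := 31  ⟶  IMII  (L3)  txn=∅  M[L3]=70
step 22: P3: store L7 := 80  ⟶  IIIM  (L7)  txn=∅  M[L7]=34
step 23: P2: store L7 := 29  ⟶  IIMI  (L7)  txn=BusRdX+Flush  M[L7]=80
step 24: P2: load  L1  ⟶  SISI  (L1)  txn=BusRd+Flush  M[L1]=43
step 25: P1: load  L7  ⟶  ISSI  (L7)  txn=BusRd+Flush  M[L7]=29
step 26: P1: load  L7  ⟶  ISSI  (L7)  txn=∅  M[L7]=29

memory[L3] = 70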